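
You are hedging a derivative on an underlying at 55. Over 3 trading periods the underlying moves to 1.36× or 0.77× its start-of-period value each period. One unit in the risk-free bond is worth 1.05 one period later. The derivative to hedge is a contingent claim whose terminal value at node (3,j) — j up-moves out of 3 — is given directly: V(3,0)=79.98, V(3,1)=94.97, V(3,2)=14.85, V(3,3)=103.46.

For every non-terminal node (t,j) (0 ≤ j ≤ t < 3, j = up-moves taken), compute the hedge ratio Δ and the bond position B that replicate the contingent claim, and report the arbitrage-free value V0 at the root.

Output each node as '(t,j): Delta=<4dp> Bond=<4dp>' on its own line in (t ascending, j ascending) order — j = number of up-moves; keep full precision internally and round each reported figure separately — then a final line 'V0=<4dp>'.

(0,0): Delta=-0.4433 Bond=80.7576
(1,0): Delta=-1.1491 Bond=114.6832
(1,1): Delta=-0.0010 Bond=51.7055
(2,0): Delta=0.7791 Bond=57.5398
(2,1): Delta=-2.3577 Bond=190.0318
(2,2): Delta=1.4764 Bond=-95.9939
V0=56.3736

No-arbitrage ⇒ martingale measure with p* = (R−d)/(u−d) = 0.4746.
At expiry t=3: V(3,0)=79.9800, V(3,1)=94.9700, V(3,2)=14.8500, V(3,3)=103.4600
Node (2,0) S=32.6095: V=(p*·94.9700+(1−p*)·79.9800)/1.05=82.9466; Δ=(94.9700−79.9800)/(44.3489−25.1093)=0.7791; B=V−Δ·S=57.5398
Node (2,1) S=57.5960: V=(p*·14.8500+(1−p*)·94.9700)/1.05=54.2352; Δ=(14.8500−94.9700)/(78.3306−44.3489)=-2.3577; B=V−Δ·S=190.0318
Node (2,2) S=101.7280: V=(p*·103.4600+(1−p*)·14.8500)/1.05=54.1926; Δ=(103.4600−14.8500)/(138.3501−78.3306)=1.4764; B=V−Δ·S=-95.9939
Node (1,0) S=42.3500: V=(p*·54.2352+(1−p*)·82.9466)/1.05=66.0198; Δ=(54.2352−82.9466)/(57.5960−32.6095)=-1.1491; B=V−Δ·S=114.6832
Node (1,1) S=74.8000: V=(p*·54.1926+(1−p*)·54.2352)/1.05=51.6333; Δ=(54.1926−54.2352)/(101.7280−57.5960)=-0.0010; B=V−Δ·S=51.7055
Node (0,0) S=55.0000: V=(p*·51.6333+(1−p*)·66.0198)/1.05=56.3736; Δ=(51.6333−66.0198)/(74.8000−42.3500)=-0.4433; B=V−Δ·S=80.7576
Check: Δ(0,0)·S0 + B(0,0) = 56.3736 = V0.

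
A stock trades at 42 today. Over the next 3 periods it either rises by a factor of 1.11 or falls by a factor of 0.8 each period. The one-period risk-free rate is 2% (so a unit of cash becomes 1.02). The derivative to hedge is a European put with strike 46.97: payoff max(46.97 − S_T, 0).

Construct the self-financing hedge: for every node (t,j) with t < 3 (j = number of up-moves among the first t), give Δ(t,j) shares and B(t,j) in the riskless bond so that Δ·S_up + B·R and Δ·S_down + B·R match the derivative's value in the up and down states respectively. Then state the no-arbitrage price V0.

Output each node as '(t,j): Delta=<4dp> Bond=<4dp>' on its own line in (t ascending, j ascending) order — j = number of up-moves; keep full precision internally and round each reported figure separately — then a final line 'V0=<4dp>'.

(0,0): Delta=-0.6107 Bond=31.4371
(1,0): Delta=-1.0000 Bond=45.1461
(1,1): Delta=-0.4959 Bond=26.7148
(2,0): Delta=-1.0000 Bond=46.0490
(2,1): Delta=-1.0000 Bond=46.0490
(2,2): Delta=-0.3473 Bond=19.5582
V0=5.7874

Risk-neutral probability p* = (R−d)/(u−d) = (1.02−0.8)/(1.11−0.8) = 0.7097.
Terminal payoffs: V(3,0)=25.4660, V(3,1)=17.1332, V(3,2)=5.5714, V(3,3)=0.0000
  t=2,j=0: stock 26.8800 → up 29.8368 (V=17.1332), down 21.5040 (V=25.4660). Price 19.1690; hedge Δ=-1.0000, bond B=46.0490.
  t=2,j=1: stock 37.2960 → up 41.3986 (V=5.5714), down 29.8368 (V=17.1332). Price 8.7530; hedge Δ=-1.0000, bond B=46.0490.
  t=2,j=2: stock 51.7482 → up 57.4405 (V=0.0000), down 41.3986 (V=5.5714). Price 1.5858; hedge Δ=-0.3473, bond B=19.5582.
  t=1,j=0: stock 33.6000 → up 37.2960 (V=8.7530), down 26.8800 (V=19.1690). Price 11.5461; hedge Δ=-1.0000, bond B=45.1461.
  t=1,j=1: stock 46.6200 → up 51.7482 (V=1.5858), down 37.2960 (V=8.7530). Price 3.5947; hedge Δ=-0.4959, bond B=26.7148.
  t=0,j=0: stock 42.0000 → up 46.6200 (V=3.5947), down 33.6000 (V=11.5461). Price 5.7874; hedge Δ=-0.6107, bond B=31.4371.
Root portfolio cost Δ·42+B reproduces V0=5.7874.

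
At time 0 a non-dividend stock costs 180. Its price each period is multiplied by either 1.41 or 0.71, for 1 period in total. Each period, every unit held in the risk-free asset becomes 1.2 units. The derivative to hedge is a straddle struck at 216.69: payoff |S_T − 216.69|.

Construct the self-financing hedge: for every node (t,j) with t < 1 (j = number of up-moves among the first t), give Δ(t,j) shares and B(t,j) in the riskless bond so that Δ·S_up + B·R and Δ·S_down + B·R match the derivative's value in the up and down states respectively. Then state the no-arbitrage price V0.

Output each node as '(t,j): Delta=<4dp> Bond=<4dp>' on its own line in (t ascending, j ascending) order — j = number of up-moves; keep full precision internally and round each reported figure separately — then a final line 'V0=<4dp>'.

(0,0): Delta=-0.4110 Bond=117.8414
V0=43.8700

No-arbitrage ⇒ martingale measure with p* = (R−d)/(u−d) = 0.7000.
Payoff layer (t=1): V(1,0)=88.8900, V(1,1)=37.1100
(0,0): S=180.0000. Δ = (V_up−V_dn)/(S_up−S_dn) = (37.1100−88.8900)/(253.8000−127.8000) = -0.4110. V = [p*·37.1100 + (1−p*)·88.8900]/1.2 = 43.8700. B = V − Δ·S = 117.8414.
Root portfolio cost Δ·180+B reproduces V0=43.8700.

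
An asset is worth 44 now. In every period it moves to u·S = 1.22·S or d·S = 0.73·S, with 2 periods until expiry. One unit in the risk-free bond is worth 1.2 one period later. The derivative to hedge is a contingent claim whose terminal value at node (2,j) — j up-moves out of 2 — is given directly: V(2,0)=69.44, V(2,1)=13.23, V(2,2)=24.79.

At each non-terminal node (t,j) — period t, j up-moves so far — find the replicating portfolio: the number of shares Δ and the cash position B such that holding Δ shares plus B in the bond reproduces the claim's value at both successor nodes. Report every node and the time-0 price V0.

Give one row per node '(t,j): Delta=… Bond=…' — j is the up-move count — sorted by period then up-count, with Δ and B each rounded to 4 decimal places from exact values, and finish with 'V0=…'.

(0,0): Delta=0.3399 Bond=1.6828
(1,0): Delta=-3.5714 Bond=127.6512
(1,1): Delta=0.4395 Bond=-3.3267
V0=16.6384

No-arbitrage ⇒ martingale measure with p* = (R−d)/(u−d) = 0.9592.
At expiry t=2: V(2,0)=69.4400, V(2,1)=13.2300, V(2,2)=24.7900
(1,0): S=32.1200. Δ = (V_up−V_dn)/(S_up−S_dn) = (13.2300−69.4400)/(39.1864−23.4476) = -3.5714. V = [p*·13.2300 + (1−p*)·69.4400]/1.2 = 12.9369. B = V − Δ·S = 127.6512.
(1,1): S=53.6800. Δ = (V_up−V_dn)/(S_up−S_dn) = (24.7900−13.2300)/(65.4896−39.1864) = 0.4395. V = [p*·24.7900 + (1−p*)·13.2300]/1.2 = 20.2651. B = V − Δ·S = -3.3267.
(0,0): S=44.0000. Δ = (V_up−V_dn)/(S_up−S_dn) = (20.2651−12.9369)/(53.6800−32.1200) = 0.3399. V = [p*·20.2651 + (1−p*)·12.9369]/1.2 = 16.6384. B = V − Δ·S = 1.6828.
Root portfolio cost Δ·44+B reproduces V0=16.6384.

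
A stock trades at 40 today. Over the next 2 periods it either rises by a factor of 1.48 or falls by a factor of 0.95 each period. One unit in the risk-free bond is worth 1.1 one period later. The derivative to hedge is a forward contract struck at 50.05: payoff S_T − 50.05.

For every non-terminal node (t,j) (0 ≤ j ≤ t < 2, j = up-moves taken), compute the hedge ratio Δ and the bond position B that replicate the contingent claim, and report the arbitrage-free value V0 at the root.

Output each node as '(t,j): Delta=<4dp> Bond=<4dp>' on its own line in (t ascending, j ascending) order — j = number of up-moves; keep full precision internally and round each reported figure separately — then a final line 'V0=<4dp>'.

The replicating-portfolio and risk-neutral prices coincide; use p* = (1.1−0.95)/(1.48−0.95) = 0.2830 for the latter.
Payoff layer (t=2): V(2,0)=-13.9500, V(2,1)=6.1900, V(2,2)=37.5660
  t=1,j=0: stock 38.0000 → up 56.2400 (V=6.1900), down 36.1000 (V=-13.9500). Price -7.5000; hedge Δ=1.0000, bond B=-45.5000.
  t=1,j=1: stock 59.2000 → up 87.6160 (V=37.5660), down 56.2400 (V=6.1900). Price 13.7000; hedge Δ=1.0000, bond B=-45.5000.
  t=0,j=0: stock 40.0000 → up 59.2000 (V=13.7000), down 38.0000 (V=-7.5000). Price -1.3636; hedge Δ=1.0000, bond B=-41.3636.
Self-financing check: at every node Δ·S+B equals the discounted successor values.

(0,0): Delta=1.0000 Bond=-41.3636
(1,0): Delta=1.0000 Bond=-45.5000
(1,1): Delta=1.0000 Bond=-45.5000
V0=-1.3636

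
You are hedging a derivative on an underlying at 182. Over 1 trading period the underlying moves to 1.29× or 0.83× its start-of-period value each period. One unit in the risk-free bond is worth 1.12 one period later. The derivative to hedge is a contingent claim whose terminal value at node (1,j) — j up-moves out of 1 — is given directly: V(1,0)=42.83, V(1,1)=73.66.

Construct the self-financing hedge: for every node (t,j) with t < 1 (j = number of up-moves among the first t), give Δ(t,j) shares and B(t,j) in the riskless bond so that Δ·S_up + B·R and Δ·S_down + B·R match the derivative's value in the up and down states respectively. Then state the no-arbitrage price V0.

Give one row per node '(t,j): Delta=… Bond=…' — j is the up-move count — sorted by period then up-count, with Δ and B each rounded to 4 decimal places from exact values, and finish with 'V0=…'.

(0,0): Delta=0.3683 Bond=-11.4268
V0=55.5949

Since d<R<u, set p* = (R−d)/(u−d) = 0.6304; price each node as the discounted p*-expectation of its children.
Payoff layer (t=1): V(1,0)=42.8300, V(1,1)=73.6600
(0,0): S=182.0000. Δ = (V_up−V_dn)/(S_up−S_dn) = (73.6600−42.8300)/(234.7800−151.0600) = 0.3683. V = [p*·73.6600 + (1−p*)·42.8300]/1.12 = 55.5949. B = V − Δ·S = -11.4268.
Root portfolio cost Δ·182+B reproduces V0=55.5949.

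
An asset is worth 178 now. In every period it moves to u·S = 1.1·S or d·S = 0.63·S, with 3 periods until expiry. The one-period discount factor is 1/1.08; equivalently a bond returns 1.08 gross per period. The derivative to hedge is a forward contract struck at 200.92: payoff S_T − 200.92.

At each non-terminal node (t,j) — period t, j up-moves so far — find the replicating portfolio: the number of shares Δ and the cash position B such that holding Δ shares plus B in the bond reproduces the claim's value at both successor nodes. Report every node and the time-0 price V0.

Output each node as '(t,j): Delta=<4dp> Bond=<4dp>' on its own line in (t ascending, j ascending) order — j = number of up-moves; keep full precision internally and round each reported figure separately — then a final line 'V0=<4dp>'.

(0,0): Delta=1.0000 Bond=-159.4968
(1,0): Delta=1.0000 Bond=-172.2565
(1,1): Delta=1.0000 Bond=-172.2565
(2,0): Delta=1.0000 Bond=-186.0370
(2,1): Delta=1.0000 Bond=-186.0370
(2,2): Delta=1.0000 Bond=-186.0370
V0=18.5032

The replicating-portfolio and risk-neutral prices coincide; use p* = (1.08−0.63)/(1.1−0.63) = 0.9574 for the latter.
Payoff layer (t=3): V(3,0)=-156.4116, V(3,1)=-123.2070, V(3,2)=-65.2306, V(3,3)=35.9980
(2,0): S=70.6482. Δ = (V_up−V_dn)/(S_up−S_dn) = (-123.2070−-156.4116)/(77.7130−44.5084) = 1.0000. V = [p*·-123.2070 + (1−p*)·-156.4116]/1.08 = -115.3888. B = V − Δ·S = -186.0370.
(2,1): S=123.3540. Δ = (V_up−V_dn)/(S_up−S_dn) = (-65.2306−-123.2070)/(135.6894−77.7130) = 1.0000. V = [p*·-65.2306 + (1−p*)·-123.2070]/1.08 = -62.6830. B = V − Δ·S = -186.0370.
(2,2): S=215.3800. Δ = (V_up−V_dn)/(S_up−S_dn) = (35.9980−-65.2306)/(236.9180−135.6894) = 1.0000. V = [p*·35.9980 + (1−p*)·-65.2306]/1.08 = 29.3430. B = V − Δ·S = -186.0370.
(1,0): S=112.1400. Δ = (V_up−V_dn)/(S_up−S_dn) = (-62.6830−-115.3888)/(123.3540−70.6482) = 1.0000. V = [p*·-62.6830 + (1−p*)·-115.3888]/1.08 = -60.1165. B = V − Δ·S = -172.2565.
(1,1): S=195.8000. Δ = (V_up−V_dn)/(S_up−S_dn) = (29.3430−-62.6830)/(215.3800−123.3540) = 1.0000. V = [p*·29.3430 + (1−p*)·-62.6830]/1.08 = 23.5435. B = V − Δ·S = -172.2565.
(0,0): S=178.0000. Δ = (V_up−V_dn)/(S_up−S_dn) = (23.5435−-60.1165)/(195.8000−112.1400) = 1.0000. V = [p*·23.5435 + (1−p*)·-60.1165]/1.08 = 18.5032. B = V − Δ·S = -159.4968.
The time-0 hedge costs 18.5032, which is the no-arbitrage price.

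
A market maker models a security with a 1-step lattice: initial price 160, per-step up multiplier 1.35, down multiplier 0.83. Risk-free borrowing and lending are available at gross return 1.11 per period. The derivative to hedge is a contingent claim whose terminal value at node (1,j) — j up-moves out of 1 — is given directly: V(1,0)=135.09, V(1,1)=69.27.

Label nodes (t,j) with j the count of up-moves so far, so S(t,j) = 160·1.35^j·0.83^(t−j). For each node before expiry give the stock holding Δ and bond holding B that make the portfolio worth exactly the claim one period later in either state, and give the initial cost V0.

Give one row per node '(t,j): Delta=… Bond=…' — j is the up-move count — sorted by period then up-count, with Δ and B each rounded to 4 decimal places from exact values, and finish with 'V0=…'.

No-arbitrage ⇒ martingale measure with p* = (R−d)/(u−d) = 0.5385.
At expiry t=1: V(1,0)=135.0900, V(1,1)=69.2700
  t=0,j=0: stock 160.0000 → up 216.0000 (V=69.2700), down 132.8000 (V=135.0900). Price 89.7734; hedge Δ=-0.7911, bond B=216.3503.
Self-financing check: at every node Δ·S+B equals the discounted successor values.

(0,0): Delta=-0.7911 Bond=216.3503
V0=89.7734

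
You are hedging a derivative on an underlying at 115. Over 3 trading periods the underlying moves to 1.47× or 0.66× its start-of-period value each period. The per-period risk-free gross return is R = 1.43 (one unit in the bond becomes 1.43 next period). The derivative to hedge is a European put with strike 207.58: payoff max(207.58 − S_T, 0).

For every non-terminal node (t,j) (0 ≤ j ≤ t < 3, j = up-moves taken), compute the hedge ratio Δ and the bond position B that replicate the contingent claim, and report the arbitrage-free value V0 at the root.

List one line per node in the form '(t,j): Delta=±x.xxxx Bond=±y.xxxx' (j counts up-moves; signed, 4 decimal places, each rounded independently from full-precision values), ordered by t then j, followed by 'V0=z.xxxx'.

(0,0): Delta=-0.2518 Bond=31.2722
(1,0): Delta=-1.0000 Bond=101.5111
(1,1): Delta=-0.2343 Bond=41.7691
(2,0): Delta=-1.0000 Bond=145.1608
(2,1): Delta=-1.0000 Bond=145.1608
(2,2): Delta=-0.2164 Bond=55.2918
V0=2.3204

Under the risk-neutral measure, an up-move has probability p* = (R−d)/(u−d) = 0.9506 and values discount at R = 1.43.
Payoff layer (t=3): V(3,0)=174.5180, V(3,1)=133.9418, V(3,2)=43.5677, V(3,3)=0.0000
  t=2,j=0: stock 50.0940 → up 73.6382 (V=133.9418), down 33.0620 (V=174.5180). Price 95.0668; hedge Δ=-1.0000, bond B=145.1608.
  t=2,j=1: stock 111.5730 → up 164.0123 (V=43.5677), down 73.6382 (V=133.9418). Price 33.5878; hedge Δ=-1.0000, bond B=145.1608.
  t=2,j=2: stock 248.5035 → up 365.3001 (V=0.0000), down 164.0123 (V=43.5677). Price 1.5045; hedge Δ=-0.2164, bond B=55.2918.
  t=1,j=0: stock 75.9000 → up 111.5730 (V=33.5878), down 50.0940 (V=95.0668). Price 25.6111; hedge Δ=-1.0000, bond B=101.5111.
  t=1,j=1: stock 169.0500 → up 248.5035 (V=1.5045), down 111.5730 (V=33.5878). Price 2.1601; hedge Δ=-0.2343, bond B=41.7691.
  t=0,j=0: stock 115.0000 → up 169.0500 (V=2.1601), down 75.9000 (V=25.6111). Price 2.3204; hedge Δ=-0.2518, bond B=31.2722.
Self-financing check: at every node Δ·S+B equals the discounted successor values.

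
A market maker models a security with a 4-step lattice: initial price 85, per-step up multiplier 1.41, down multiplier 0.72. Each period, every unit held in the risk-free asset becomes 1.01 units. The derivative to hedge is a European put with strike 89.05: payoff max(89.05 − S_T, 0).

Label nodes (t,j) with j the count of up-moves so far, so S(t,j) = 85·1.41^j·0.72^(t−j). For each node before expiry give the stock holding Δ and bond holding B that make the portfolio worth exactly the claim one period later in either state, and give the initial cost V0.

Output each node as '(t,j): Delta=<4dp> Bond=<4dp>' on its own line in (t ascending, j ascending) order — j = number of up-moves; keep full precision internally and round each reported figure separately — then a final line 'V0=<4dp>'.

Since d<R<u, set p* = (R−d)/(u−d) = 0.4203; price each node as the discounted p*-expectation of its children.
At expiry t=4: V(4,0)=66.2072, V(4,1)=44.3162, V(4,2)=1.4464, V(4,3)=0.0000, V(4,4)=0.0000
(3,0): S=31.7261. Δ = (V_up−V_dn)/(S_up−S_dn) = (44.3162−66.2072)/(44.7338−22.8428) = -1.0000. V = [p*·44.3162 + (1−p*)·66.2072]/1.01 = 56.4422. B = V − Δ·S = 88.1683.
(3,1): S=62.1302. Δ = (V_up−V_dn)/(S_up−S_dn) = (1.4464−44.3162)/(87.6036−44.7338) = -1.0000. V = [p*·1.4464 + (1−p*)·44.3162]/1.01 = 26.0381. B = V − Δ·S = 88.1683.
(3,2): S=121.6717. Δ = (V_up−V_dn)/(S_up−S_dn) = (0.0000−1.4464)/(171.5571−87.6036) = -0.0172. V = [p*·0.0000 + (1−p*)·1.4464]/1.01 = 0.8302. B = V − Δ·S = 2.9263.
(3,3): S=238.2738. Δ = (V_up−V_dn)/(S_up−S_dn) = (0.0000−0.0000)/(335.9660−171.5571) = 0.0000. V = [p*·0.0000 + (1−p*)·0.0000]/1.01 = 0.0000. B = V − Δ·S = 0.0000.
(2,0): S=44.0640. Δ = (V_up−V_dn)/(S_up−S_dn) = (26.0381−56.4422)/(62.1302−31.7261) = -1.0000. V = [p*·26.0381 + (1−p*)·56.4422]/1.01 = 43.2314. B = V − Δ·S = 87.2954.
(2,1): S=86.2920. Δ = (V_up−V_dn)/(S_up−S_dn) = (0.8302−26.0381)/(121.6717−62.1302) = -0.4234. V = [p*·0.8302 + (1−p*)·26.0381]/1.01 = 15.2905. B = V − Δ·S = 51.8237.
(2,2): S=168.9885. Δ = (V_up−V_dn)/(S_up−S_dn) = (0.0000−0.8302)/(238.2738−121.6717) = -0.0071. V = [p*·0.0000 + (1−p*)·0.8302]/1.01 = 0.4765. B = V − Δ·S = 1.6796.
(1,0): S=61.2000. Δ = (V_up−V_dn)/(S_up−S_dn) = (15.2905−43.2314)/(86.2920−44.0640) = -0.6617. V = [p*·15.2905 + (1−p*)·43.2314]/1.01 = 31.1764. B = V − Δ·S = 71.6703.
(1,1): S=119.8500. Δ = (V_up−V_dn)/(S_up−S_dn) = (0.4765−15.2905)/(168.9885−86.2920) = -0.1791. V = [p*·0.4765 + (1−p*)·15.2905]/1.01 = 8.9746. B = V − Δ·S = 30.4442.
(0,0): S=85.0000. Δ = (V_up−V_dn)/(S_up−S_dn) = (8.9746−31.1764)/(119.8500−61.2000) = -0.3785. V = [p*·8.9746 + (1−p*)·31.1764]/1.01 = 21.6289. B = V − Δ·S = 53.8054.
The time-0 hedge costs 21.6289, which is the no-arbitrage price.

(0,0): Delta=-0.3785 Bond=53.8054
(1,0): Delta=-0.6617 Bond=71.6703
(1,1): Delta=-0.1791 Bond=30.4442
(2,0): Delta=-1.0000 Bond=87.2954
(2,1): Delta=-0.4234 Bond=51.8237
(2,2): Delta=-0.0071 Bond=1.6796
(3,0): Delta=-1.0000 Bond=88.1683
(3,1): Delta=-1.0000 Bond=88.1683
(3,2): Delta=-0.0172 Bond=2.9263
(3,3): Delta=0.0000 Bond=0.0000
V0=21.6289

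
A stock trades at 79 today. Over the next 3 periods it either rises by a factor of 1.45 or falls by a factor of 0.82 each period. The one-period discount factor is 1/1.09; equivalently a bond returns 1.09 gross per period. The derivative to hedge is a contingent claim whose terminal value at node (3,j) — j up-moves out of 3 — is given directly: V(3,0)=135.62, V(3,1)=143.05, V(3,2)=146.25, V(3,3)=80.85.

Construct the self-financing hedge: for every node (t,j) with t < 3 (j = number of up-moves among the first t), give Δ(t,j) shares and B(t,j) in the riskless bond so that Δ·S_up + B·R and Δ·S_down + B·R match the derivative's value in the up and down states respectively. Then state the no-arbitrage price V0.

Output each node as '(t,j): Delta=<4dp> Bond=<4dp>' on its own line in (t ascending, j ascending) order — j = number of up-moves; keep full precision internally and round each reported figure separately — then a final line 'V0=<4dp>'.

(0,0): Delta=-0.1356 Bond=117.1007
(1,0): Delta=0.1263 Bond=110.6751
(1,1): Delta=-0.3331 Bond=150.2593
(2,0): Delta=0.2220 Bond=115.5497
(2,1): Delta=0.0541 Bond=127.4174
(2,2): Delta=-0.6250 Bond=212.2696
V0=106.3876

Risk-neutral probability p* = (R−d)/(u−d) = (1.09−0.82)/(1.45−0.82) = 0.4286.
Terminal payoffs: V(3,0)=135.6200, V(3,1)=143.0500, V(3,2)=146.2500, V(3,3)=80.8500
(2,0): S=53.1196. Δ = (V_up−V_dn)/(S_up−S_dn) = (143.0500−135.6200)/(77.0234−43.5581) = 0.2220. V = [p*·143.0500 + (1−p*)·135.6200]/1.09 = 127.3434. B = V − Δ·S = 115.5497.
(2,1): S=93.9310. Δ = (V_up−V_dn)/(S_up−S_dn) = (146.2500−143.0500)/(136.2000−77.0234) = 0.0541. V = [p*·146.2500 + (1−p*)·143.0500]/1.09 = 132.4967. B = V − Δ·S = 127.4174.
(2,2): S=166.0975. Δ = (V_up−V_dn)/(S_up−S_dn) = (80.8500−146.2500)/(240.8414−136.2000) = -0.6250. V = [p*·80.8500 + (1−p*)·146.2500]/1.09 = 108.4600. B = V − Δ·S = 212.2696.
(1,0): S=64.7800. Δ = (V_up−V_dn)/(S_up−S_dn) = (132.4967−127.3434)/(93.9310−53.1196) = 0.1263. V = [p*·132.4967 + (1−p*)·127.3434]/1.09 = 118.8550. B = V − Δ·S = 110.6751.
(1,1): S=114.5500. Δ = (V_up−V_dn)/(S_up−S_dn) = (108.4600−132.4967)/(166.0975−93.9310) = -0.3331. V = [p*·108.4600 + (1−p*)·132.4967]/1.09 = 112.1058. B = V − Δ·S = 150.2593.
(0,0): S=79.0000. Δ = (V_up−V_dn)/(S_up−S_dn) = (112.1058−118.8550)/(114.5500−64.7800) = -0.1356. V = [p*·112.1058 + (1−p*)·118.8550]/1.09 = 106.3876. B = V − Δ·S = 117.1007.
Root portfolio cost Δ·79+B reproduces V0=106.3876.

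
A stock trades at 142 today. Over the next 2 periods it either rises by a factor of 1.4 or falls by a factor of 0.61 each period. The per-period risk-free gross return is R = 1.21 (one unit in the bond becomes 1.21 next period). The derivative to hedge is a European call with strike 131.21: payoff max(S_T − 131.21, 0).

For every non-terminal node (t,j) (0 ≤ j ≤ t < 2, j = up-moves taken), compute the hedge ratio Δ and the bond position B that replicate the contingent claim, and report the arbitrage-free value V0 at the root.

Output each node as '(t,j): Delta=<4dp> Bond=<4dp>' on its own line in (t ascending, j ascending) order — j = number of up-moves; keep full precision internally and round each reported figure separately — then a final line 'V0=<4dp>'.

(0,0): Delta=0.8231 Bond=-58.9248
(1,0): Delta=0.0000 Bond=0.0000
(1,1): Delta=0.9367 Bond=-93.8771
V0=57.9589

The replicating-portfolio and risk-neutral prices coincide; use p* = (1.21−0.61)/(1.4−0.61) = 0.7595 for the latter.
Terminal payoffs: V(2,0)=0.0000, V(2,1)=0.0000, V(2,2)=147.1100
  t=1,j=0: stock 86.6200 → up 121.2680 (V=0.0000), down 52.8382 (V=0.0000). Price 0.0000; hedge Δ=0.0000, bond B=0.0000.
  t=1,j=1: stock 198.8000 → up 278.3200 (V=147.1100), down 121.2680 (V=0.0000). Price 92.3381; hedge Δ=0.9367, bond B=-93.8771.
  t=0,j=0: stock 142.0000 → up 198.8000 (V=92.3381), down 86.6200 (V=0.0000). Price 57.9589; hedge Δ=0.8231, bond B=-58.9248.
Check: Δ(0,0)·S0 + B(0,0) = 57.9589 = V0.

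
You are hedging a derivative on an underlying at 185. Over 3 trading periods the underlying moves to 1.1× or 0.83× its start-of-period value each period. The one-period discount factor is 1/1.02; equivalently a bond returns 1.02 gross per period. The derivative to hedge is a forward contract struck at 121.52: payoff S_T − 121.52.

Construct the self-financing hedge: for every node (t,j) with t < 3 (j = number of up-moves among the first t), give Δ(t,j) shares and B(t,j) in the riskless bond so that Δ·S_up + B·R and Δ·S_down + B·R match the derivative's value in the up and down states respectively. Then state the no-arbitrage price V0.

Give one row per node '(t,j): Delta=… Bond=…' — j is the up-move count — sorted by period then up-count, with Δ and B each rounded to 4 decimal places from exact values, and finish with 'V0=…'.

(0,0): Delta=1.0000 Bond=-114.5110
(1,0): Delta=1.0000 Bond=-116.8012
(1,1): Delta=1.0000 Bond=-116.8012
(2,0): Delta=1.0000 Bond=-119.1373
(2,1): Delta=1.0000 Bond=-119.1373
(2,2): Delta=1.0000 Bond=-119.1373
V0=70.4890

Under the risk-neutral measure, an up-move has probability p* = (R−d)/(u−d) = 0.7037 and values discount at R = 1.02.
Payoff layer (t=3): V(3,0)=-15.7394, V(3,1)=18.6712, V(3,2)=64.2755, V(3,3)=124.7150
Node (2,0) S=127.4465: V=(p*·18.6712+(1−p*)·-15.7394)/1.02=8.3092; Δ=(18.6712−-15.7394)/(140.1911−105.7806)=1.0000; B=V−Δ·S=-119.1373
Node (2,1) S=168.9050: V=(p*·64.2755+(1−p*)·18.6712)/1.02=49.7677; Δ=(64.2755−18.6712)/(185.7955−140.1912)=1.0000; B=V−Δ·S=-119.1373
Node (2,2) S=223.8500: V=(p*·124.7150+(1−p*)·64.2755)/1.02=104.7127; Δ=(124.7150−64.2755)/(246.2350−185.7955)=1.0000; B=V−Δ·S=-119.1373
Node (1,0) S=153.5500: V=(p*·49.7677+(1−p*)·8.3092)/1.02=36.7488; Δ=(49.7677−8.3092)/(168.9050−127.4465)=1.0000; B=V−Δ·S=-116.8012
Node (1,1) S=203.5000: V=(p*·104.7127+(1−p*)·49.7677)/1.02=86.6988; Δ=(104.7127−49.7677)/(223.8500−168.9050)=1.0000; B=V−Δ·S=-116.8012
Node (0,0) S=185.0000: V=(p*·86.6988+(1−p*)·36.7488)/1.02=70.4890; Δ=(86.6988−36.7488)/(203.5000−153.5500)=1.0000; B=V−Δ·S=-114.5110
Self-financing check: at every node Δ·S+B equals the discounted successor values.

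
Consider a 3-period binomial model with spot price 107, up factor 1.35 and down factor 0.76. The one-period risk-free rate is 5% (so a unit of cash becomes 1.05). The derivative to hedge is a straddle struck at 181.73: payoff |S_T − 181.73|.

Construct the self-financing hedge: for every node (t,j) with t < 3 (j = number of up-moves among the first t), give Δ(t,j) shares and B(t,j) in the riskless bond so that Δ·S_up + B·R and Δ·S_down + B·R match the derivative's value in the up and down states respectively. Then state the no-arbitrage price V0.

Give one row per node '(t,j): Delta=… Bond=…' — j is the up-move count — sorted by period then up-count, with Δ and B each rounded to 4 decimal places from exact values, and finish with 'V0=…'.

(0,0): Delta=-0.4340 Bond=113.1489
(1,0): Delta=-1.0000 Bond=164.8345
(1,1): Delta=-0.1044 Bond=71.1911
(2,0): Delta=-1.0000 Bond=173.0762
(2,1): Delta=-1.0000 Bond=173.0762
(2,2): Delta=0.4172 Bond=-26.9654
V0=66.7122

Under the risk-neutral measure, an up-move has probability p* = (R−d)/(u−d) = 0.4915 and values discount at R = 1.05.
Terminal values V(3,·): V(3,0)=134.7596, V(3,1)=98.2957, V(3,2)=33.5243, V(3,3)=81.5301
  t=2,j=0: stock 61.8032 → up 83.4343 (V=98.2957), down 46.9704 (V=134.7596). Price 111.2730; hedge Δ=-1.0000, bond B=173.0762.
  t=2,j=1: stock 109.7820 → up 148.2057 (V=33.5243), down 83.4343 (V=98.2957). Price 63.2942; hedge Δ=-1.0000, bond B=173.0762.
  t=2,j=2: stock 195.0075 → up 263.2601 (V=81.5301), down 148.2057 (V=33.5243). Price 54.4004; hedge Δ=0.4172, bond B=-26.9654.
  t=1,j=0: stock 81.3200 → up 109.7820 (V=63.2942), down 61.8032 (V=111.2730). Price 83.5145; hedge Δ=-1.0000, bond B=164.8345.
  t=1,j=1: stock 144.4500 → up 195.0075 (V=54.4004), down 109.7820 (V=63.2942). Price 56.1168; hedge Δ=-0.1044, bond B=71.1911.
  t=0,j=0: stock 107.0000 → up 144.4500 (V=56.1168), down 81.3200 (V=83.5145). Price 66.7122; hedge Δ=-0.4340, bond B=113.1489.
Root portfolio cost Δ·107+B reproduces V0=66.7122.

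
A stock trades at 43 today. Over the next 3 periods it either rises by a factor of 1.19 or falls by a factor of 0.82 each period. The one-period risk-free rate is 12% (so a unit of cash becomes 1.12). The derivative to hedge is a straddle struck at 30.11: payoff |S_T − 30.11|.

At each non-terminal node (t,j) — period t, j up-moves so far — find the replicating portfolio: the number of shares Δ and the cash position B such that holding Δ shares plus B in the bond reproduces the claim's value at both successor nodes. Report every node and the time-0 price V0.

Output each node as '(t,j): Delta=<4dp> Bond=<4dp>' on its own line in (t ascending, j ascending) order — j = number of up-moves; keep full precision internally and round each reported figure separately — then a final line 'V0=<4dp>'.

(0,0): Delta=0.9770 Bond=-20.3827
(1,0): Delta=0.8342 Bond=-17.7935
(1,1): Delta=1.0000 Bond=-24.0035
(2,0): Delta=-0.1967 Bond=9.8796
(2,1): Delta=1.0000 Bond=-26.8839
(2,2): Delta=1.0000 Bond=-26.8839
V0=21.6300

Under the risk-neutral measure, an up-move has probability p* = (R−d)/(u−d) = 0.8108 and values discount at R = 1.12.
At expiry t=3: V(3,0)=6.4012, V(3,1)=4.2967, V(3,2)=19.8217, V(3,3)=42.3518
(2,0): S=28.9132. Δ = (V_up−V_dn)/(S_up−S_dn) = (4.2967−6.4012)/(34.4067−23.7088) = -0.1967. V = [p*·4.2967 + (1−p*)·6.4012]/1.12 = 4.1918. B = V − Δ·S = 9.8796.
(2,1): S=41.9594. Δ = (V_up−V_dn)/(S_up−S_dn) = (19.8217−4.2967)/(49.9317−34.4067) = 1.0000. V = [p*·19.8217 + (1−p*)·4.2967]/1.12 = 15.0755. B = V − Δ·S = -26.8839.
(2,2): S=60.8923. Δ = (V_up−V_dn)/(S_up−S_dn) = (42.3518−19.8217)/(72.4618−49.9317) = 1.0000. V = [p*·42.3518 + (1−p*)·19.8217]/1.12 = 34.0084. B = V − Δ·S = -26.8839.
(1,0): S=35.2600. Δ = (V_up−V_dn)/(S_up−S_dn) = (15.0755−4.1918)/(41.9594−28.9132) = 0.8342. V = [p*·15.0755 + (1−p*)·4.1918]/1.12 = 11.6218. B = V − Δ·S = -17.7935.
(1,1): S=51.1700. Δ = (V_up−V_dn)/(S_up−S_dn) = (34.0084−15.0755)/(60.8923−41.9594) = 1.0000. V = [p*·34.0084 + (1−p*)·15.0755]/1.12 = 27.1665. B = V − Δ·S = -24.0035.
(0,0): S=43.0000. Δ = (V_up−V_dn)/(S_up−S_dn) = (27.1665−11.6218)/(51.1700−35.2600) = 0.9770. V = [p*·27.1665 + (1−p*)·11.6218]/1.12 = 21.6300. B = V − Δ·S = -20.3827.
The time-0 hedge costs 21.6300, which is the no-arbitrage price.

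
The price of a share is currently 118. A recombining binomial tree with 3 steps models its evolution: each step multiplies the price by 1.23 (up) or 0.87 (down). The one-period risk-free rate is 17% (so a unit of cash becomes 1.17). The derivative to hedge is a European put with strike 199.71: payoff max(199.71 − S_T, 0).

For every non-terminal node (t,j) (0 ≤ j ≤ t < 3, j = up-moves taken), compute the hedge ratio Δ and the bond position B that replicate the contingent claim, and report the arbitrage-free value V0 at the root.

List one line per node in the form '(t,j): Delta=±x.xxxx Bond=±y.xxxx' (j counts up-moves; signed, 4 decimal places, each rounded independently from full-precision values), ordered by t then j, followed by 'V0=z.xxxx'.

Since d<R<u, set p* = (R−d)/(u−d) = 0.8333; price each node as the discounted p*-expectation of its children.
Payoff layer (t=3): V(3,0)=122.0066, V(3,1)=89.8535, V(3,2)=44.3957, V(3,3)=0.0000
(2,0): S=89.3142. Δ = (V_up−V_dn)/(S_up−S_dn) = (89.8535−122.0066)/(109.8565−77.7034) = -1.0000. V = [p*·89.8535 + (1−p*)·122.0066]/1.17 = 81.3781. B = V − Δ·S = 170.6923.
(2,1): S=126.2718. Δ = (V_up−V_dn)/(S_up−S_dn) = (44.3957−89.8535)/(155.3143−109.8565) = -1.0000. V = [p*·44.3957 + (1−p*)·89.8535]/1.17 = 44.4205. B = V − Δ·S = 170.6923.
(2,2): S=178.5222. Δ = (V_up−V_dn)/(S_up−S_dn) = (0.0000−44.3957)/(219.5823−155.3143) = -0.6908. V = [p*·0.0000 + (1−p*)·44.3957]/1.17 = 6.3242. B = V − Δ·S = 129.6455.
(1,0): S=102.6600. Δ = (V_up−V_dn)/(S_up−S_dn) = (44.4205−81.3781)/(126.2718−89.3142) = -1.0000. V = [p*·44.4205 + (1−p*)·81.3781]/1.17 = 43.2309. B = V − Δ·S = 145.8909.
(1,1): S=145.1400. Δ = (V_up−V_dn)/(S_up−S_dn) = (6.3242−44.4205)/(178.5222−126.2718) = -0.7291. V = [p*·6.3242 + (1−p*)·44.4205]/1.17 = 10.8321. B = V − Δ·S = 116.6553.
(0,0): S=118.0000. Δ = (V_up−V_dn)/(S_up−S_dn) = (10.8321−43.2309)/(145.1400−102.6600) = -0.7627. V = [p*·10.8321 + (1−p*)·43.2309]/1.17 = 13.8734. B = V − Δ·S = 103.8700.
Root portfolio cost Δ·118+B reproduces V0=13.8734.

(0,0): Delta=-0.7627 Bond=103.8700
(1,0): Delta=-1.0000 Bond=145.8909
(1,1): Delta=-0.7291 Bond=116.6553
(2,0): Delta=-1.0000 Bond=170.6923
(2,1): Delta=-1.0000 Bond=170.6923
(2,2): Delta=-0.6908 Bond=129.6455
V0=13.8734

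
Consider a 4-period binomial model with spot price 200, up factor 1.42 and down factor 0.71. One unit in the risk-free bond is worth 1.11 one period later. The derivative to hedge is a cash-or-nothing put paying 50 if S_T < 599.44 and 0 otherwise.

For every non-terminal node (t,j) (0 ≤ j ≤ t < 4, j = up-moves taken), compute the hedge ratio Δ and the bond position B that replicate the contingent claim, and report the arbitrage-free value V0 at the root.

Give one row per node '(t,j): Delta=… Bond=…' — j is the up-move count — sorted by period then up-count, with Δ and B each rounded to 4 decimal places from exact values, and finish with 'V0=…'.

(0,0): Delta=-0.0460 Bond=38.8261
(1,0): Delta=0.0000 Bond=36.5596
(1,1): Delta=-0.0639 Bond=48.1635
(2,0): Delta=0.0000 Bond=40.5811
(2,1): Delta=0.0000 Bond=40.5811
(2,2): Delta=-0.0886 Bond=63.4437
(3,0): Delta=0.0000 Bond=45.0450
(3,1): Delta=0.0000 Bond=45.0450
(3,2): Delta=0.0000 Bond=45.0450
(3,3): Delta=-0.1230 Bond=90.0901
V0=29.6185

Under the risk-neutral measure, an up-move has probability p* = (R−d)/(u−d) = 0.5634 and values discount at R = 1.11.
At expiry t=4: V(4,0)=50.0000, V(4,1)=50.0000, V(4,2)=50.0000, V(4,3)=50.0000, V(4,4)=0.0000
Node (3,0) S=71.5822: V=(p*·50.0000+(1−p*)·50.0000)/1.11=45.0450; Δ=(50.0000−50.0000)/(101.6467−50.8234)=0.0000; B=V−Δ·S=45.0450
Node (3,1) S=143.1644: V=(p*·50.0000+(1−p*)·50.0000)/1.11=45.0450; Δ=(50.0000−50.0000)/(203.2934−101.6467)=0.0000; B=V−Δ·S=45.0450
Node (3,2) S=286.3288: V=(p*·50.0000+(1−p*)·50.0000)/1.11=45.0450; Δ=(50.0000−50.0000)/(406.5869−203.2934)=0.0000; B=V−Δ·S=45.0450
Node (3,3) S=572.6576: V=(p*·0.0000+(1−p*)·50.0000)/1.11=19.6676; Δ=(0.0000−50.0000)/(813.1738−406.5869)=-0.1230; B=V−Δ·S=90.0901
Node (2,0) S=100.8200: V=(p*·45.0450+(1−p*)·45.0450)/1.11=40.5811; Δ=(45.0450−45.0450)/(143.1644−71.5822)=0.0000; B=V−Δ·S=40.5811
Node (2,1) S=201.6400: V=(p*·45.0450+(1−p*)·45.0450)/1.11=40.5811; Δ=(45.0450−45.0450)/(286.3288−143.1644)=0.0000; B=V−Δ·S=40.5811
Node (2,2) S=403.2800: V=(p*·19.6676+(1−p*)·45.0450)/1.11=27.7008; Δ=(19.6676−45.0450)/(572.6576−286.3288)=-0.0886; B=V−Δ·S=63.4437
Node (1,0) S=142.0000: V=(p*·40.5811+(1−p*)·40.5811)/1.11=36.5596; Δ=(40.5811−40.5811)/(201.6400−100.8200)=0.0000; B=V−Δ·S=36.5596
Node (1,1) S=284.0000: V=(p*·27.7008+(1−p*)·40.5811)/1.11=30.0222; Δ=(27.7008−40.5811)/(403.2800−201.6400)=-0.0639; B=V−Δ·S=48.1635
Node (0,0) S=200.0000: V=(p*·30.0222+(1−p*)·36.5596)/1.11=29.6185; Δ=(30.0222−36.5596)/(284.0000−142.0000)=-0.0460; B=V−Δ·S=38.8261
The time-0 hedge costs 29.6185, which is the no-arbitrage price.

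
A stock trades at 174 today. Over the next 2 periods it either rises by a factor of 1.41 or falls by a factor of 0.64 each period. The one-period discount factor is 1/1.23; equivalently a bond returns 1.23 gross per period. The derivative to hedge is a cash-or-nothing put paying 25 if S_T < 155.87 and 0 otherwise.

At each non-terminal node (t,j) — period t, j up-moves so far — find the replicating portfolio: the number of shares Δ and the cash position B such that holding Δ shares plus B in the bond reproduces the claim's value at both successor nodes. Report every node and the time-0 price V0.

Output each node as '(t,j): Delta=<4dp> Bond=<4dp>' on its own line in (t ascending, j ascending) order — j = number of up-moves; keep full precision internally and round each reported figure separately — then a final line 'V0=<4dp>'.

No-arbitrage ⇒ martingale measure with p* = (R−d)/(u−d) = 0.7662.
Terminal values V(2,·): V(2,0)=25.0000, V(2,1)=0.0000, V(2,2)=0.0000
  t=1,j=0: stock 111.3600 → up 157.0176 (V=0.0000), down 71.2704 (V=25.0000). Price 4.7513; hedge Δ=-0.2916, bond B=37.2189.
  t=1,j=1: stock 245.3400 → up 345.9294 (V=0.0000), down 157.0176 (V=0.0000). Price 0.0000; hedge Δ=0.0000, bond B=0.0000.
  t=0,j=0: stock 174.0000 → up 245.3400 (V=0.0000), down 111.3600 (V=4.7513). Price 0.9030; hedge Δ=-0.0355, bond B=7.0736.
Each (Δ,B) replicates both successor values, so the strategy is self-financing and V0 is arbitrage-free.

(0,0): Delta=-0.0355 Bond=7.0736
(1,0): Delta=-0.2916 Bond=37.2189
(1,1): Delta=0.0000 Bond=0.0000
V0=0.9030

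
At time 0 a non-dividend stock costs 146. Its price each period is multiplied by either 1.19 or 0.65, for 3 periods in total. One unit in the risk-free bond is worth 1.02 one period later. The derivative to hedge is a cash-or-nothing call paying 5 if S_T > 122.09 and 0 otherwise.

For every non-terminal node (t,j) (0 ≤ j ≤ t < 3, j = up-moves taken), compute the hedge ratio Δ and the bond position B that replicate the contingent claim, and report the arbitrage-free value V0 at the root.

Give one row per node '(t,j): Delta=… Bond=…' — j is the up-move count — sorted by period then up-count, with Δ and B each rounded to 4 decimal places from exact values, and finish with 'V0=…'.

Risk-neutral probability p* = (R−d)/(u−d) = (1.02−0.65)/(1.19−0.65) = 0.6852.
Terminal payoffs: V(3,0)=0.0000, V(3,1)=0.0000, V(3,2)=5.0000, V(3,3)=5.0000
(2,0): S=61.6850. Δ = (V_up−V_dn)/(S_up−S_dn) = (0.0000−0.0000)/(73.4052−40.0953) = 0.0000. V = [p*·0.0000 + (1−p*)·0.0000]/1.02 = 0.0000. B = V − Δ·S = 0.0000.
(2,1): S=112.9310. Δ = (V_up−V_dn)/(S_up−S_dn) = (5.0000−0.0000)/(134.3879−73.4052) = 0.0820. V = [p*·5.0000 + (1−p*)·0.0000]/1.02 = 3.3588. B = V − Δ·S = -5.9005.
(2,2): S=206.7506. Δ = (V_up−V_dn)/(S_up−S_dn) = (5.0000−5.0000)/(246.0332−134.3879) = 0.0000. V = [p*·5.0000 + (1−p*)·5.0000]/1.02 = 4.9020. B = V − Δ·S = 4.9020.
(1,0): S=94.9000. Δ = (V_up−V_dn)/(S_up−S_dn) = (3.3588−0.0000)/(112.9310−61.6850) = 0.0655. V = [p*·3.3588 + (1−p*)·0.0000]/1.02 = 2.2562. B = V − Δ·S = -3.9637.
(1,1): S=173.7400. Δ = (V_up−V_dn)/(S_up−S_dn) = (4.9020−3.3588)/(206.7506−112.9310) = 0.0164. V = [p*·4.9020 + (1−p*)·3.3588]/1.02 = 4.3295. B = V − Δ·S = 1.4717.
(0,0): S=146.0000. Δ = (V_up−V_dn)/(S_up−S_dn) = (4.3295−2.2562)/(173.7400−94.9000) = 0.0263. V = [p*·4.3295 + (1−p*)·2.2562]/1.02 = 3.6047. B = V − Δ·S = -0.2347.
Root portfolio cost Δ·146+B reproduces V0=3.6047.

(0,0): Delta=0.0263 Bond=-0.2347
(1,0): Delta=0.0655 Bond=-3.9637
(1,1): Delta=0.0164 Bond=1.4717
(2,0): Delta=0.0000 Bond=0.0000
(2,1): Delta=0.0820 Bond=-5.9005
(2,2): Delta=0.0000 Bond=4.9020
V0=3.6047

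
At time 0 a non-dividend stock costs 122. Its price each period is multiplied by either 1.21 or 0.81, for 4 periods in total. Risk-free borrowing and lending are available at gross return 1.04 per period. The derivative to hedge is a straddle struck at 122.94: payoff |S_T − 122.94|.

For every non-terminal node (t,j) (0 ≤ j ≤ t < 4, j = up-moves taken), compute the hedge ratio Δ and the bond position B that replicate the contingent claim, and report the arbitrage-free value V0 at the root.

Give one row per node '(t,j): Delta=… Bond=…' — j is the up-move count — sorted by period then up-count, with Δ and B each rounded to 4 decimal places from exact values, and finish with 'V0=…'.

(0,0): Delta=0.3994 Bond=-10.9384
(1,0): Delta=-0.1938 Bond=47.2431
(1,1): Delta=0.6929 Bond=-54.7031
(2,0): Delta=-1.0000 Bond=113.6649
(2,1): Delta=0.2051 Bond=1.4353
(2,2): Delta=0.9343 Bond=-100.0021
(3,0): Delta=-1.0000 Bond=118.2115
(3,1): Delta=-1.0000 Bond=118.2115
(3,2): Delta=0.8014 Bond=-84.7778
(3,3): Delta=1.0000 Bond=-118.2115
V0=37.7879

Under the risk-neutral measure, an up-move has probability p* = (R−d)/(u−d) = 0.5750 and values discount at R = 1.04.
At expiry t=4: V(4,0)=70.4230, V(4,1)=44.4887, V(4,2)=5.7473, V(4,3)=52.1257, V(4,4)=138.5778
  t=3,j=0: stock 64.8358 → up 78.4513 (V=44.4887), down 52.5170 (V=70.4230). Price 53.3757; hedge Δ=-1.0000, bond B=118.2115.
  t=3,j=1: stock 96.8535 → up 117.1927 (V=5.7473), down 78.4513 (V=44.4887). Price 21.3581; hedge Δ=-1.0000, bond B=118.2115.
  t=3,j=2: stock 144.6824 → up 175.0657 (V=52.1257), down 117.1927 (V=5.7473). Price 31.1681; hedge Δ=0.8014, bond B=-84.7778.
  t=3,j=3: stock 216.1304 → up 261.5178 (V=138.5778), down 175.0657 (V=52.1257). Price 97.9189; hedge Δ=1.0000, bond B=-118.2115.
  t=2,j=0: stock 80.0442 → up 96.8535 (V=21.3581), down 64.8358 (V=53.3757). Price 33.6207; hedge Δ=-1.0000, bond B=113.6649.
  t=2,j=1: stock 119.5722 → up 144.6824 (V=31.1681), down 96.8535 (V=21.3581). Price 25.9604; hedge Δ=0.2051, bond B=1.4353.
  t=2,j=2: stock 178.6202 → up 216.1304 (V=97.9189), down 144.6824 (V=31.1681). Price 66.8748; hedge Δ=0.9343, bond B=-100.0021.
  t=1,j=0: stock 98.8200 → up 119.5722 (V=25.9604), down 80.0442 (V=33.6207). Price 28.0924; hedge Δ=-0.1938, bond B=47.2431.
  t=1,j=1: stock 147.6200 → up 178.6202 (V=66.8748), down 119.5722 (V=25.9604). Price 47.5829; hedge Δ=0.6929, bond B=-54.7031.
  t=0,j=0: stock 122.0000 → up 147.6200 (V=47.5829), down 98.8200 (V=28.0924). Price 37.7879; hedge Δ=0.3994, bond B=-10.9384.
The time-0 hedge costs 37.7879, which is the no-arbitrage price.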